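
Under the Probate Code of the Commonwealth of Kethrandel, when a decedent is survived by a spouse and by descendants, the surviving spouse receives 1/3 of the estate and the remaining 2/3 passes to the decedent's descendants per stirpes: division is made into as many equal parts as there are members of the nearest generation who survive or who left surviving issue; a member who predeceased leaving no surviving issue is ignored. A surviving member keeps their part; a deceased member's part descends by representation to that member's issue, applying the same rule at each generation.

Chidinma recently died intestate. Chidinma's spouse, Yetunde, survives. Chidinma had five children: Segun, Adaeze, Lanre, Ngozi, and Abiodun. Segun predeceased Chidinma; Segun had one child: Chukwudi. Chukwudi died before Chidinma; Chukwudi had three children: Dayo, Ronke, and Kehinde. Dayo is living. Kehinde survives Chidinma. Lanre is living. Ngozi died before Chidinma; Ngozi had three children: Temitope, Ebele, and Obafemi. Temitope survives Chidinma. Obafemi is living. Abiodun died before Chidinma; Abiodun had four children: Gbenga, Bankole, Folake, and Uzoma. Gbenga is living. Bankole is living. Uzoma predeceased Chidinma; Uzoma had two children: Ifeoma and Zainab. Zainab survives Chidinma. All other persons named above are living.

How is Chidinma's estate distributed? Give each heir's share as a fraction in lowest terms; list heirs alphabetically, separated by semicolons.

Adaeze 2/15; Bankole 1/30; Dayo 2/45; Ebele 2/45; Folake 1/30; Gbenga 1/30; Ifeoma 1/60; Kehinde 2/45; Lanre 2/15; Obafemi 2/45; Ronke 2/45; Temitope 2/45; Yetunde 1/3; Zainab 1/60

Yetunde, as surviving spouse, takes 1/3.
The remaining 2/3 passes to Chidinma's descendants per stirpes.
The 2/3 is divided into 5 equal shares of 2/15 among Segun, Adaeze, Lanre, Ngozi, Abiodun.
Segun predeceased; the 2/15 allotted to Segun's branch passes to Segun's issue by representation.
Chukwudi's line is the sole branch at this level, so the full 2/15 passes to Chukwudi's issue by representation.
The 2/15 is divided into 3 equal shares of 2/45 among Dayo, Ronke, Kehinde.
Dayo is living and takes 2/45.
Ronke is living and takes 2/45.
Kehinde is living and takes 2/45.
Adaeze is living and takes 2/15.
Lanre is living and takes 2/15.
Ngozi predeceased; the 2/15 allotted to Ngozi's branch passes to Ngozi's issue by representation.
The 2/15 is divided into 3 equal shares of 2/45 among Temitope, Ebele, Obafemi.
Temitope is living and takes 2/45.
Ebele is living and takes 2/45.
Obafemi is living and takes 2/45.
Abiodun predeceased; the 2/15 allotted to Abiodun's branch passes to Abiodun's issue by representation.
The 2/15 is divided into 4 equal shares of 1/30 among Gbenga, Bankole, Folake, Uzoma.
Gbenga is living and takes 1/30.
Bankole is living and takes 1/30.
Folake is living and takes 1/30.
Uzoma predeceased; the 1/30 allotted to Uzoma's branch passes to Uzoma's issue by representation.
The 1/30 is divided into 2 equal shares of 1/60 among Ifeoma, Zainab.
Ifeoma is living and takes 1/60.
Zainab is living and takes 1/60.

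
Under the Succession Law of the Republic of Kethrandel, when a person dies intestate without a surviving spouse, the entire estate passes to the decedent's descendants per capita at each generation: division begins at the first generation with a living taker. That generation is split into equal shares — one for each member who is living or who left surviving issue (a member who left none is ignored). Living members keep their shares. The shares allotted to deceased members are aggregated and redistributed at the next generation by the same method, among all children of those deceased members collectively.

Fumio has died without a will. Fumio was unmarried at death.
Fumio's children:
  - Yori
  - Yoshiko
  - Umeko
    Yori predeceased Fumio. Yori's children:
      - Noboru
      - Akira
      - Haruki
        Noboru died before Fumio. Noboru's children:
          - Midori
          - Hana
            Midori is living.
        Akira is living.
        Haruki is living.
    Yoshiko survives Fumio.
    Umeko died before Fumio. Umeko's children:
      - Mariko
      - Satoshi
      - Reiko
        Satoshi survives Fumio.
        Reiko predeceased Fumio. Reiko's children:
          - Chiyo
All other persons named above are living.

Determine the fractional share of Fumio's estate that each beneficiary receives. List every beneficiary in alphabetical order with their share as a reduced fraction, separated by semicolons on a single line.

Akira 1/9; Chiyo 2/27; Hana 2/27; Haruki 1/9; Mariko 1/9; Midori 2/27; Satoshi 1/9; Yoshiko 1/3

There is no surviving spouse, so the entire estate passes to Fumio's descendants per capita at each generation.
At generation 1 (Yori, Yoshiko, Umeko) there are 3 shares of (1)/3 = 1/3 each.
Living: Yoshiko — each takes 1/3.
Deceased: Yori and Umeko. Their combined 2/3 is pooled and carried to generation 2.
At generation 2 (Noboru, Akira, Haruki, Mariko, Satoshi, Reiko) there are 6 shares of (2/3)/6 = 1/9 each.
Living: Akira, Haruki, Mariko, and Satoshi — each takes 1/9.
Deceased: Noboru and Reiko. Their combined 2/9 is pooled and carried to generation 3.
At generation 3 (Midori, Hana, Chiyo) there are 3 shares of (2/9)/3 = 2/27 each.
Living: Midori, Hana, and Chiyo — each takes 2/27.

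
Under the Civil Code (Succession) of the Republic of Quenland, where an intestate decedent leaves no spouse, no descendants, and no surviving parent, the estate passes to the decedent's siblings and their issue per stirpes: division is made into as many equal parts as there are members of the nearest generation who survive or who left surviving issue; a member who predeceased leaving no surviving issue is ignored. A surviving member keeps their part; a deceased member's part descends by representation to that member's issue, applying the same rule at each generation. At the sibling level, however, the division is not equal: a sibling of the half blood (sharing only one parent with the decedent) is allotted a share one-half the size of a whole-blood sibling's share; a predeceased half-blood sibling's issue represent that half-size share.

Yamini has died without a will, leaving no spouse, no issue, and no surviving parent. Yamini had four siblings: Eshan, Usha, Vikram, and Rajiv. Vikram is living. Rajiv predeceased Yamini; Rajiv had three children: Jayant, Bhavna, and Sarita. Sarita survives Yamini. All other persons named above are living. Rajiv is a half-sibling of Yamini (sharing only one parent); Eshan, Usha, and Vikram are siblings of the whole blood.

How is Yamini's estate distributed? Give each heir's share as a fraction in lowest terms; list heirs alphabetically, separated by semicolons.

Bhavna 1/21; Eshan 2/7; Jayant 1/21; Sarita 1/21; Usha 2/7; Vikram 2/7

No spouse, descendants, or parent survives, so the estate passes to Yamini's siblings per stirpes.
Half-blood siblings count for one-half the weight of whole-blood siblings at the initial division.
Dividing 1 in proportion to weights (total weight 7/2): Eshan (weight 1) → 2/7; Usha (weight 1) → 2/7; Vikram (weight 1) → 2/7; Rajiv (weight 1/2) → 1/7.
Eshan is living and takes 2/7.
Usha is living and takes 2/7.
Vikram is living and takes 2/7.
Rajiv predeceased; the 1/7 allotted to Rajiv's branch passes to Rajiv's issue by representation.
The 1/7 is divided into 3 equal shares of 1/21 among Jayant, Bhavna, Sarita.
Jayant is living and takes 1/21.
Bhavna is living and takes 1/21.
Sarita is living and takes 1/21.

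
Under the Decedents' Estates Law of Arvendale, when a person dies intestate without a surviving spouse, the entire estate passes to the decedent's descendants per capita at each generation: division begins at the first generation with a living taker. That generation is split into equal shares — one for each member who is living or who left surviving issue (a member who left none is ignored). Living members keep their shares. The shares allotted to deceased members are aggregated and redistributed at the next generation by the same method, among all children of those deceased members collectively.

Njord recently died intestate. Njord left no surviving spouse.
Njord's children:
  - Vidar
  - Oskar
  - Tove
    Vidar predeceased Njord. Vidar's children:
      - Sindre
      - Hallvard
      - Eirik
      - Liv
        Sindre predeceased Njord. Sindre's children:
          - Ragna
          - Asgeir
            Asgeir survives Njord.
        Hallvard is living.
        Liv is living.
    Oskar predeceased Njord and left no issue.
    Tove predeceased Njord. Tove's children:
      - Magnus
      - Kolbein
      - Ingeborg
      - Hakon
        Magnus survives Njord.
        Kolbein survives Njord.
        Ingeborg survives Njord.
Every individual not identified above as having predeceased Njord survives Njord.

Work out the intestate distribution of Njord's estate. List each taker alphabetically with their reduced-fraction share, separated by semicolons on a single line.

There is no surviving spouse, so the entire estate passes to Njord's descendants per capita at each generation.
No one at generation 1 (Vidar, Tove) is living; moving to the next generation.
At generation 2 (Sindre, Hallvard, Eirik, Liv, Magnus, Kolbein, Ingeborg, Hakon) there are 8 shares of (1)/8 = 1/8 each.
Living: Hallvard, Eirik, Liv, Magnus, Kolbein, Ingeborg, and Hakon — each takes 1/8.
Deceased: Sindre. That 1/8 share is carried to generation 3.
At generation 3 (Ragna, Asgeir) there are 2 shares of (1/8)/2 = 1/16 each.
Living: Ragna and Asgeir — each takes 1/16.

Asgeir 1/16; Eirik 1/8; Hakon 1/8; Hallvard 1/8; Ingeborg 1/8; Kolbein 1/8; Liv 1/8; Magnus 1/8; Ragna 1/16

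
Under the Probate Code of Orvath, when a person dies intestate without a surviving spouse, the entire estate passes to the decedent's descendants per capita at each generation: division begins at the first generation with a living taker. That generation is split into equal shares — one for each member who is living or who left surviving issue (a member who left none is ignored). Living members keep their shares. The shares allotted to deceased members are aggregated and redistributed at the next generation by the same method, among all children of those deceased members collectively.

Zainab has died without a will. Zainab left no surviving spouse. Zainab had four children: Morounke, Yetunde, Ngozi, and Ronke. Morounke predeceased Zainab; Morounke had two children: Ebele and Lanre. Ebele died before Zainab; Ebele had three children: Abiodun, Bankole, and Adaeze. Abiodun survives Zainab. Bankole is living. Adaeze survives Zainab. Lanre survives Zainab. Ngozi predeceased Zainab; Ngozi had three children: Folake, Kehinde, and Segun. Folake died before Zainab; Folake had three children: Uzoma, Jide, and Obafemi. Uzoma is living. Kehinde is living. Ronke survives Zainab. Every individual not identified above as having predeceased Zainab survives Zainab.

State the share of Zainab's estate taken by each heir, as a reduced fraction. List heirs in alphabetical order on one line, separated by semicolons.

There is no surviving spouse, so the entire estate passes to Zainab's descendants per capita at each generation.
At generation 1 (Morounke, Yetunde, Ngozi, Ronke) there are 4 shares of (1)/4 = 1/4 each.
Living: Yetunde and Ronke — each takes 1/4.
Deceased: Morounke and Ngozi. Their combined 1/2 is pooled and carried to generation 2.
At generation 2 (Ebele, Lanre, Folake, Kehinde, Segun) there are 5 shares of (1/2)/5 = 1/10 each.
Living: Lanre, Kehinde, and Segun — each takes 1/10.
Deceased: Ebele and Folake. Their combined 1/5 is pooled and carried to generation 3.
At generation 3 (Abiodun, Bankole, Adaeze, Uzoma, Jide, Obafemi) there are 6 shares of (1/5)/6 = 1/30 each.
Living: Abiodun, Bankole, Adaeze, Uzoma, Jide, and Obafemi — each takes 1/30.

Abiodun 1/30; Adaeze 1/30; Bankole 1/30; Jide 1/30; Kehinde 1/10; Lanre 1/10; Obafemi 1/30; Ronke 1/4; Segun 1/10; Uzoma 1/30; Yetunde 1/4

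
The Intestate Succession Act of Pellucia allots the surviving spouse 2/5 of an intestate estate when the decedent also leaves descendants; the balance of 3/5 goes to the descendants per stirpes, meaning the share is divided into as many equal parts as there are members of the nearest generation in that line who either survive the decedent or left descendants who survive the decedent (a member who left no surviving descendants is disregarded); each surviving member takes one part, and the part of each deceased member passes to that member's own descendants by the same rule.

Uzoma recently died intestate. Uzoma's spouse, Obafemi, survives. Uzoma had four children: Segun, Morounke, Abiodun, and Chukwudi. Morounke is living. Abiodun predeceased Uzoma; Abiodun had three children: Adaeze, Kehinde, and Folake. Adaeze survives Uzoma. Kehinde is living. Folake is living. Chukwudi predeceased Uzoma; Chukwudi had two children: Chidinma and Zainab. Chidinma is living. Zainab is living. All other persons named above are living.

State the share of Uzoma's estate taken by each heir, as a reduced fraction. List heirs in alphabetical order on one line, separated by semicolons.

Adaeze 1/20; Chidinma 3/40; Folake 1/20; Kehinde 1/20; Morounke 3/20; Obafemi 2/5; Segun 3/20; Zainab 3/40

Obafemi, as surviving spouse, takes 2/5.
The remaining 3/5 passes to Uzoma's descendants per stirpes.
The 3/5 is divided into 4 equal shares of 3/20 among Segun, Morounke, Abiodun, Chukwudi.
Segun is living and takes 3/20.
Morounke is living and takes 3/20.
Abiodun predeceased; the 3/20 allotted to Abiodun's branch passes to Abiodun's issue by representation.
The 3/20 is divided into 3 equal shares of 1/20 among Adaeze, Kehinde, Folake.
Adaeze is living and takes 1/20.
Kehinde is living and takes 1/20.
Folake is living and takes 1/20.
Chukwudi predeceased; the 3/20 allotted to Chukwudi's branch passes to Chukwudi's issue by representation.
The 3/20 is divided into 2 equal shares of 3/40 among Chidinma, Zainab.
Chidinma is living and takes 3/40.
Zainab is living and takes 3/40.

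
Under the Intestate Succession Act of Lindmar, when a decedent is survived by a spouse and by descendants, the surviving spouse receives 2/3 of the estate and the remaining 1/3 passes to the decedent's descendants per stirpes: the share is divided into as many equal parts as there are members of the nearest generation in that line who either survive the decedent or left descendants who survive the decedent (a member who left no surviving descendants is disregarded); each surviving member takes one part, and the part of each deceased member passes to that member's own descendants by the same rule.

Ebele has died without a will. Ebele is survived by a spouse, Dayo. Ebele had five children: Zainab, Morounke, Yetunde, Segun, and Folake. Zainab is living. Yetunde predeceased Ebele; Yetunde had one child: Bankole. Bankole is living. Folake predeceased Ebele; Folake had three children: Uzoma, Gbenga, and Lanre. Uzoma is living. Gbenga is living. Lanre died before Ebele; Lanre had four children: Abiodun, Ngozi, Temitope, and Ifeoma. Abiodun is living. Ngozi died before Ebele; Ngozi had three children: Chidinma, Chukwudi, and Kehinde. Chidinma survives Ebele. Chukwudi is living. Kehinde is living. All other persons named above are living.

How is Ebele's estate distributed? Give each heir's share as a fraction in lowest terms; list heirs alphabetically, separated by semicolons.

Dayo, as surviving spouse, takes 2/3.
The remaining 1/3 passes to Ebele's descendants per stirpes.
The 1/3 is divided into 5 equal shares of 1/15 among Zainab, Morounke, Yetunde, Segun, Folake.
Zainab is living and takes 1/15.
Morounke is living and takes 1/15.
Yetunde predeceased; the 1/15 allotted to Yetunde's branch passes to Yetunde's issue by representation.
Bankole is the sole taker at this level and receives the full 1/15.
Segun is living and takes 1/15.
Folake predeceased; the 1/15 allotted to Folake's branch passes to Folake's issue by representation.
The 1/15 is divided into 3 equal shares of 1/45 among Uzoma, Gbenga, Lanre.
Uzoma is living and takes 1/45.
Gbenga is living and takes 1/45.
Lanre predeceased; the 1/45 allotted to Lanre's branch passes to Lanre's issue by representation.
The 1/45 is divided into 4 equal shares of 1/180 among Abiodun, Ngozi, Temitope, Ifeoma.
Abiodun is living and takes 1/180.
Ngozi predeceased; the 1/180 allotted to Ngozi's branch passes to Ngozi's issue by representation.
The 1/180 is divided into 3 equal shares of 1/540 among Chidinma, Chukwudi, Kehinde.
Chidinma is living and takes 1/540.
Chukwudi is living and takes 1/540.
Kehinde is living and takes 1/540.
Temitope is living and takes 1/180.
Ifeoma is living and takes 1/180.

Abiodun 1/180; Bankole 1/15; Chidinma 1/540; Chukwudi 1/540; Dayo 2/3; Gbenga 1/45; Ifeoma 1/180; Kehinde 1/540; Morounke 1/15; Segun 1/15; Temitope 1/180; Uzoma 1/45; Zainab 1/15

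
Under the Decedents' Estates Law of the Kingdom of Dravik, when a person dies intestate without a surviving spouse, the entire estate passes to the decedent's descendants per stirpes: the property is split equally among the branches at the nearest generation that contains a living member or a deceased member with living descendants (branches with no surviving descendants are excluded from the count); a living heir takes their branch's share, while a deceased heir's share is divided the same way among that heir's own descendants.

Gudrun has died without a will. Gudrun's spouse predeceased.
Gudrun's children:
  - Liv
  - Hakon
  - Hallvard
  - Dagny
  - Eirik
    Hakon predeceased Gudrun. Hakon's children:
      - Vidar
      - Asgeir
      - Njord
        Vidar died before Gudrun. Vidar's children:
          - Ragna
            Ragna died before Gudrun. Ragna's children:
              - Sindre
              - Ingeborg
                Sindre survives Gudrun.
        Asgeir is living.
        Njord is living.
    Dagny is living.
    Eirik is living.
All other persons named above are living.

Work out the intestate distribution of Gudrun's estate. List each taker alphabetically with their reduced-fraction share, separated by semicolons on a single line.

Asgeir 1/15; Dagny 1/5; Eirik 1/5; Hallvard 1/5; Ingeborg 1/30; Liv 1/5; Njord 1/15; Sindre 1/30

There is no surviving spouse, so the entire estate passes to Gudrun's descendants per stirpes.
The estate is divided into 5 equal shares of 1/5 among Liv, Hakon, Hallvard, Dagny, Eirik.
Liv is living and takes 1/5.
Hakon predeceased; the 1/5 allotted to Hakon's branch passes to Hakon's issue by representation.
The 1/5 is divided into 3 equal shares of 1/15 among Vidar, Asgeir, Njord.
Vidar predeceased; the 1/15 allotted to Vidar's branch passes to Vidar's issue by representation.
Ragna's line is the sole branch at this level, so the full 1/15 passes to Ragna's issue by representation.
The 1/15 is divided into 2 equal shares of 1/30 among Sindre, Ingeborg.
Sindre is living and takes 1/30.
Ingeborg is living and takes 1/30.
Asgeir is living and takes 1/15.
Njord is living and takes 1/15.
Hallvard is living and takes 1/5.
Dagny is living and takes 1/5.
Eirik is living and takes 1/5.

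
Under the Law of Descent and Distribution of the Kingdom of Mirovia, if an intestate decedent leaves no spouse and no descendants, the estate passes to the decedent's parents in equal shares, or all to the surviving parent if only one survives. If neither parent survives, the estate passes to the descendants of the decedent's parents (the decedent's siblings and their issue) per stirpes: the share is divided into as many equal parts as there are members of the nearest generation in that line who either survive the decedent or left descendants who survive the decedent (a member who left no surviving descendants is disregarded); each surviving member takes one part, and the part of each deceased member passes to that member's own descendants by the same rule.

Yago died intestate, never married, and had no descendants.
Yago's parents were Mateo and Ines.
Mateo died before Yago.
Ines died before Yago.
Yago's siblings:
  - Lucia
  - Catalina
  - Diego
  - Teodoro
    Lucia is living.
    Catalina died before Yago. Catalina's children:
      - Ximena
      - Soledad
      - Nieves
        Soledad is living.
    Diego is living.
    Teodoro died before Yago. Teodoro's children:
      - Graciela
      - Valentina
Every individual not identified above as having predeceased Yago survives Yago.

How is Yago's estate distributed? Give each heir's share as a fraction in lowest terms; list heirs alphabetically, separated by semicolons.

Diego 1/4; Graciela 1/8; Lucia 1/4; Nieves 1/12; Soledad 1/12; Valentina 1/8; Ximena 1/12

Neither parent survives and there are no descendants, so the estate passes to Yago's siblings and their issue per stirpes.
The estate is divided into 4 equal shares of 1/4 among Lucia, Catalina, Diego, Teodoro.
Lucia is living and takes 1/4.
Catalina predeceased; the 1/4 allotted to Catalina's branch passes to Catalina's issue by representation.
The 1/4 is divided into 3 equal shares of 1/12 among Ximena, Soledad, Nieves.
Ximena is living and takes 1/12.
Soledad is living and takes 1/12.
Nieves is living and takes 1/12.
Diego is living and takes 1/4.
Teodoro predeceased; the 1/4 allotted to Teodoro's branch passes to Teodoro's issue by representation.
The 1/4 is divided into 2 equal shares of 1/8 among Graciela, Valentina.
Graciela is living and takes 1/8.
Valentina is living and takes 1/8.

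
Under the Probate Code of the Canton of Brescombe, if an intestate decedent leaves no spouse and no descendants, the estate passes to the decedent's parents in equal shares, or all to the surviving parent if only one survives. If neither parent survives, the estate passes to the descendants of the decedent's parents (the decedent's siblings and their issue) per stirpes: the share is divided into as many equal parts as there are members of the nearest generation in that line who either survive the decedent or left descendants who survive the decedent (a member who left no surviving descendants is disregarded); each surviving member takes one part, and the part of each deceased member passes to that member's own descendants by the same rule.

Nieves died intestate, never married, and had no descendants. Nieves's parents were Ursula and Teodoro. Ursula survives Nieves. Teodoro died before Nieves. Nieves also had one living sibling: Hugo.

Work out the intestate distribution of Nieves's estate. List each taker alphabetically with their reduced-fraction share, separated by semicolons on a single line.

Only one parent, Ursula, survives, so Ursula takes the entire estate. The siblings take nothing because a surviving parent has priority.

Ursula 1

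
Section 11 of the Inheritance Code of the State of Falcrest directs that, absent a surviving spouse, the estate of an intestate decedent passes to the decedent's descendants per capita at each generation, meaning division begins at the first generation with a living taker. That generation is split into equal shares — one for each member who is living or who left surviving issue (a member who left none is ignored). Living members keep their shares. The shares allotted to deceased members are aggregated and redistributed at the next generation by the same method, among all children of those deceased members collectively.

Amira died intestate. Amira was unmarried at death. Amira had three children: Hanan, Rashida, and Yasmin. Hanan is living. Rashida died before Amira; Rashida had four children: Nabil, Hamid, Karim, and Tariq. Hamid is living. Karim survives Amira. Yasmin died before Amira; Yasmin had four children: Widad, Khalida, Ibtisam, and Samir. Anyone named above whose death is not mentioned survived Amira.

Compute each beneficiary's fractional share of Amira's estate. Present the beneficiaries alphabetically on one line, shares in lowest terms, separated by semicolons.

There is no surviving spouse, so the entire estate passes to Amira's descendants per capita at each generation.
At generation 1 (Hanan, Rashida, Yasmin) there are 3 shares of (1)/3 = 1/3 each.
Living: Hanan — each takes 1/3.
Deceased: Rashida and Yasmin. Their combined 2/3 is pooled and carried to generation 2.
At generation 2 (Nabil, Hamid, Karim, Tariq, Widad, Khalida, Ibtisam, Samir) there are 8 shares of (2/3)/8 = 1/12 each.
Living: Nabil, Hamid, Karim, Tariq, Widad, Khalida, Ibtisam, and Samir — each takes 1/12.

Hamid 1/12; Hanan 1/3; Ibtisam 1/12; Karim 1/12; Khalida 1/12; Nabil 1/12; Samir 1/12; Tariq 1/12; Widad 1/12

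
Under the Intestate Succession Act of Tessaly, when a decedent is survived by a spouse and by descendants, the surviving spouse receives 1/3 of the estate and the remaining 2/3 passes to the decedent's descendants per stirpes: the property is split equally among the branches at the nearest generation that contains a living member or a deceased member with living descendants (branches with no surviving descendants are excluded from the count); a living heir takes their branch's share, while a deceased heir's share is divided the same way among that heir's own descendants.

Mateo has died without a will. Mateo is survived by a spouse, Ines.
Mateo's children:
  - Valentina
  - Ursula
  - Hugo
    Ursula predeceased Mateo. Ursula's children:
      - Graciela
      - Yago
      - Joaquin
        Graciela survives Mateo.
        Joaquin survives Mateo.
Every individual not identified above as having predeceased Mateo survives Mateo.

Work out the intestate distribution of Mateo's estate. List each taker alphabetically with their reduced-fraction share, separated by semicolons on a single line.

Ines, as surviving spouse, takes 1/3.
The remaining 2/3 passes to Mateo's descendants per stirpes.
The 2/3 is divided into 3 equal shares of 2/9 among Valentina, Ursula, Hugo.
Valentina is living and takes 2/9.
Ursula predeceased; the 2/9 allotted to Ursula's branch passes to Ursula's issue by representation.
The 2/9 is divided into 3 equal shares of 2/27 among Graciela, Yago, Joaquin.
Graciela is living and takes 2/27.
Yago is living and takes 2/27.
Joaquin is living and takes 2/27.
Hugo is living and takes 2/9.

Graciela 2/27; Hugo 2/9; Ines 1/3; Joaquin 2/27; Valentina 2/9; Yago 2/27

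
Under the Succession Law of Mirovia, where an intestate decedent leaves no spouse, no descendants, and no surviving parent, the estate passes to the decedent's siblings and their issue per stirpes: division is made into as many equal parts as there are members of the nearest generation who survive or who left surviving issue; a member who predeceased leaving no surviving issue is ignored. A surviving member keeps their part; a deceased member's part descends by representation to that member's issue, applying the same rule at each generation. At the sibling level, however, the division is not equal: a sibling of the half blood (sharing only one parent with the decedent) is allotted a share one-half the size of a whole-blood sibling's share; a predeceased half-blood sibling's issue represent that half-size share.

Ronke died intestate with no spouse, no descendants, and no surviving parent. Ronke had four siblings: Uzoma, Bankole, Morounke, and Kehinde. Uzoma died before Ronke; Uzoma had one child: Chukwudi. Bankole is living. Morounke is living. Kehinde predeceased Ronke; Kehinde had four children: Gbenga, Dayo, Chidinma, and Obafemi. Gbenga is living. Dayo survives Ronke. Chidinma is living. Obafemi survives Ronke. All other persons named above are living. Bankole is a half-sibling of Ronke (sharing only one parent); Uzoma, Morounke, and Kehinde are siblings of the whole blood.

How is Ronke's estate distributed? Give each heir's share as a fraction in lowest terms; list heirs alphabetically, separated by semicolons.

No spouse, descendants, or parent survives, so the estate passes to Ronke's siblings per stirpes.
Half-blood siblings count for one-half the weight of whole-blood siblings at the initial division.
Dividing 1 in proportion to weights (total weight 7/2): Uzoma (weight 1) → 2/7; Bankole (weight 1/2) → 1/7; Morounke (weight 1) → 2/7; Kehinde (weight 1) → 2/7.
Uzoma predeceased; the 2/7 allotted to Uzoma's branch passes to Uzoma's issue by representation.
Chukwudi is the sole taker at this level and receives the full 2/7.
Bankole is living and takes 1/7.
Morounke is living and takes 2/7.
Kehinde predeceased; the 2/7 allotted to Kehinde's branch passes to Kehinde's issue by representation.
The 2/7 is divided into 4 equal shares of 1/14 among Gbenga, Dayo, Chidinma, Obafemi.
Gbenga is living and takes 1/14.
Dayo is living and takes 1/14.
Chidinma is living and takes 1/14.
Obafemi is living and takes 1/14.

Bankole 1/7; Chidinma 1/14; Chukwudi 2/7; Dayo 1/14; Gbenga 1/14; Morounke 2/7; Obafemi 1/14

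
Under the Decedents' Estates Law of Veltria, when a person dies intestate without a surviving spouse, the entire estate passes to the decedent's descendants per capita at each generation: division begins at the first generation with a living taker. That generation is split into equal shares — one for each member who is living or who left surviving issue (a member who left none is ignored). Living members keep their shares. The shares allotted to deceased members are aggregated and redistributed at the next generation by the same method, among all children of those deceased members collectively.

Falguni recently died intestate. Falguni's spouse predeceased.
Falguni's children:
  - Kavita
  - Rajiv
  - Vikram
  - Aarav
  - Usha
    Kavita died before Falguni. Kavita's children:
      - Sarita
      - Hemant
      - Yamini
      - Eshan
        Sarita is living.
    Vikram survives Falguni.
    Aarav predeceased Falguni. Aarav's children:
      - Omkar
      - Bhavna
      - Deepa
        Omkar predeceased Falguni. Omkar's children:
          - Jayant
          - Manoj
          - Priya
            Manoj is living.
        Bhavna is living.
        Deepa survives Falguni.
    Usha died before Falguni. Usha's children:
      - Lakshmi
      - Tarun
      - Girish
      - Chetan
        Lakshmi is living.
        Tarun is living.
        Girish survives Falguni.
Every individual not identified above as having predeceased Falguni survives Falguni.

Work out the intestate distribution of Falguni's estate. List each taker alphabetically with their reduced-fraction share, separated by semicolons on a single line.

There is no surviving spouse, so the entire estate passes to Falguni's descendants per capita at each generation.
At generation 1 (Kavita, Rajiv, Vikram, Aarav, Usha) there are 5 shares of (1)/5 = 1/5 each.
Living: Rajiv and Vikram — each takes 1/5.
Deceased: Kavita, Aarav, and Usha. Their combined 3/5 is pooled and carried to generation 2.
At generation 2 (Sarita, Hemant, Yamini, Eshan, Omkar, Bhavna, Deepa, Lakshmi, Tarun, Girish, Chetan) there are 11 shares of (3/5)/11 = 3/55 each.
Living: Sarita, Hemant, Yamini, Eshan, Bhavna, Deepa, Lakshmi, Tarun, Girish, and Chetan — each takes 3/55.
Deceased: Omkar. That 3/55 share is carried to generation 3.
At generation 3 (Jayant, Manoj, Priya) there are 3 shares of (3/55)/3 = 1/55 each.
Living: Jayant, Manoj, and Priya — each takes 1/55.

Bhavna 3/55; Chetan 3/55; Deepa 3/55; Eshan 3/55; Girish 3/55; Hemant 3/55; Jayant 1/55; Lakshmi 3/55; Manoj 1/55; Priya 1/55; Rajiv 1/5; Sarita 3/55; Tarun 3/55; Vikram 1/5; Yamini 3/55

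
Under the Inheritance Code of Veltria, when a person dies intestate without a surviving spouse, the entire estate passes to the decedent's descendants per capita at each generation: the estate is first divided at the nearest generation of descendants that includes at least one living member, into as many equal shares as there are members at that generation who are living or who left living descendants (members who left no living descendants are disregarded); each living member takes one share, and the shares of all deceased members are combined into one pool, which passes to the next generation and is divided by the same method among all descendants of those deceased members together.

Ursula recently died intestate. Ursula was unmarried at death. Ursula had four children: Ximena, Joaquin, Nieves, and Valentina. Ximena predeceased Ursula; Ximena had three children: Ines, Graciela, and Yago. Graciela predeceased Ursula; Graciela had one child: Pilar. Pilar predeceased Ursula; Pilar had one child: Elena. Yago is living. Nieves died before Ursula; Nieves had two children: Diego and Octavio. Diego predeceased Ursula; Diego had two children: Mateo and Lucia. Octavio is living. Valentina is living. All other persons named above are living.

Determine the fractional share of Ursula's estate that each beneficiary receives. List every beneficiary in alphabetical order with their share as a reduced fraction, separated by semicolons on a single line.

There is no surviving spouse, so the entire estate passes to Ursula's descendants per capita at each generation.
At generation 1 (Ximena, Joaquin, Nieves, Valentina) there are 4 shares of (1)/4 = 1/4 each.
Living: Joaquin and Valentina — each takes 1/4.
Deceased: Ximena and Nieves. Their combined 1/2 is pooled and carried to generation 2.
At generation 2 (Ines, Graciela, Yago, Diego, Octavio) there are 5 shares of (1/2)/5 = 1/10 each.
Living: Ines, Yago, and Octavio — each takes 1/10.
Deceased: Graciela and Diego. Their combined 1/5 is pooled and carried to generation 3.
At generation 3 (Pilar, Mateo, Lucia) there are 3 shares of (1/5)/3 = 1/15 each.
Living: Mateo and Lucia — each takes 1/15.
Deceased: Pilar. That 1/15 share is carried to generation 4.
At generation 4 (Elena) there are 1 shares of (1/15)/1 = 1/15 each.
Living: Elena — each takes 1/15.

Elena 1/15; Ines 1/10; Joaquin 1/4; Lucia 1/15; Mateo 1/15; Octavio 1/10; Valentina 1/4; Yago 1/10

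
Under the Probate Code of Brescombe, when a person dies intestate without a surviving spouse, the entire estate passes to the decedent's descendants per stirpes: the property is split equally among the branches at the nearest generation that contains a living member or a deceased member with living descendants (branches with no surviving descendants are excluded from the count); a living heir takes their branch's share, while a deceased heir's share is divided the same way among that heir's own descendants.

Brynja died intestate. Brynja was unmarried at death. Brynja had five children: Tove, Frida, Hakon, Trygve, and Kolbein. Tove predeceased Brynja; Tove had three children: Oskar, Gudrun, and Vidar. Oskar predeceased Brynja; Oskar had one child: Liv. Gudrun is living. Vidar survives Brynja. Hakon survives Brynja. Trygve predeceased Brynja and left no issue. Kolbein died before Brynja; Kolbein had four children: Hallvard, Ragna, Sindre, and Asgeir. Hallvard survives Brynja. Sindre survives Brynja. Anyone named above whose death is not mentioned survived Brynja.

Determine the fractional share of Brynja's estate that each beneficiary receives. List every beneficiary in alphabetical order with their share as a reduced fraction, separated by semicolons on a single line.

Asgeir 1/16; Frida 1/4; Gudrun 1/12; Hakon 1/4; Hallvard 1/16; Liv 1/12; Ragna 1/16; Sindre 1/16; Vidar 1/12

There is no surviving spouse, so the entire estate passes to Brynja's descendants per stirpes.
Trygve left no surviving issue, so that branch lapses and is disregarded.
The estate is divided into 4 equal shares of 1/4 among Tove, Frida, Hakon, Kolbein.
Tove predeceased; the 1/4 allotted to Tove's branch passes to Tove's issue by representation.
The 1/4 is divided into 3 equal shares of 1/12 among Oskar, Gudrun, Vidar.
Oskar predeceased; the 1/12 allotted to Oskar's branch passes to Oskar's issue by representation.
Liv is the sole taker at this level and receives the full 1/12.
Gudrun is living and takes 1/12.
Vidar is living and takes 1/12.
Frida is living and takes 1/4.
Hakon is living and takes 1/4.
Kolbein predeceased; the 1/4 allotted to Kolbein's branch passes to Kolbein's issue by representation.
The 1/4 is divided into 4 equal shares of 1/16 among Hallvard, Ragna, Sindre, Asgeir.
Hallvard is living and takes 1/16.
Ragna is living and takes 1/16.
Sindre is living and takes 1/16.
Asgeir is living and takes 1/16.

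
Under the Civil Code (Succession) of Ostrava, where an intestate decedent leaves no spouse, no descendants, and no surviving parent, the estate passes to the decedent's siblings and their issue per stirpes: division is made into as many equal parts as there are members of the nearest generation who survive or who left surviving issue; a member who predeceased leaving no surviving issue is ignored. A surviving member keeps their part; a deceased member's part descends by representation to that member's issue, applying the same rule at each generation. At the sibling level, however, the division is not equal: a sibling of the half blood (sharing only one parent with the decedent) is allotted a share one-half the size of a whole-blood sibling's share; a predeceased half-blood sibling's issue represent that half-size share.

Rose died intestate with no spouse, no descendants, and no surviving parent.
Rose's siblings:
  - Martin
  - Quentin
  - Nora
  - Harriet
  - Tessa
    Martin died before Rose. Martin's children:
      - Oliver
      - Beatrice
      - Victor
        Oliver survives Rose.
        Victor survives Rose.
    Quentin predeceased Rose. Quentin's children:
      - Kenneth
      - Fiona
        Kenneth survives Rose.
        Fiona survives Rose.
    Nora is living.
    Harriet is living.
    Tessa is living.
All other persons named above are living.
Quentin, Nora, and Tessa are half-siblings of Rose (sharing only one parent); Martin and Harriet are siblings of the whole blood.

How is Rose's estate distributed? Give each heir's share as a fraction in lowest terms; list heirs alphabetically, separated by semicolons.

Beatrice 2/21; Fiona 1/14; Harriet 2/7; Kenneth 1/14; Nora 1/7; Oliver 2/21; Tessa 1/7; Victor 2/21

No spouse, descendants, or parent survives, so the estate passes to Rose's siblings per stirpes.
Half-blood siblings count for one-half the weight of whole-blood siblings at the initial division.
Dividing 1 in proportion to weights (total weight 7/2): Martin (weight 1) → 2/7; Quentin (weight 1/2) → 1/7; Nora (weight 1/2) → 1/7; Harriet (weight 1) → 2/7; Tessa (weight 1/2) → 1/7.
Martin predeceased; the 2/7 allotted to Martin's branch passes to Martin's issue by representation.
The 2/7 is divided into 3 equal shares of 2/21 among Oliver, Beatrice, Victor.
Oliver is living and takes 2/21.
Beatrice is living and takes 2/21.
Victor is living and takes 2/21.
Quentin predeceased; the 1/7 allotted to Quentin's branch passes to Quentin's issue by representation.
The 1/7 is divided into 2 equal shares of 1/14 among Kenneth, Fiona.
Kenneth is living and takes 1/14.
Fiona is living and takes 1/14.
Nora is living and takes 1/7.
Harriet is living and takes 2/7.
Tessa is living and takes 1/7.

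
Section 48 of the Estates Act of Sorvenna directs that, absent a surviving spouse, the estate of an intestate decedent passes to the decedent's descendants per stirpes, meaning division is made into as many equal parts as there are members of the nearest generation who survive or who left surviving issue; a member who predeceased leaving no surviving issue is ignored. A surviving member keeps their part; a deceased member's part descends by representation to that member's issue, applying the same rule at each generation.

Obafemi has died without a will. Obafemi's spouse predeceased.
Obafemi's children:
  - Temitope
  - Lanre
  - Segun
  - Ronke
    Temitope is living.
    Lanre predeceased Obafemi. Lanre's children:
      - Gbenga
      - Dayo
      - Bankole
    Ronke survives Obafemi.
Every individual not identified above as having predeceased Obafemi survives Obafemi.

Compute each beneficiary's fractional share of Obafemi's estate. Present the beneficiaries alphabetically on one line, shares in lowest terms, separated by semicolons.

There is no surviving spouse, so the entire estate passes to Obafemi's descendants per stirpes.
The estate is divided into 4 equal shares of 1/4 among Temitope, Lanre, Segun, Ronke.
Temitope is living and takes 1/4.
Lanre predeceased; the 1/4 allotted to Lanre's branch passes to Lanre's issue by representation.
The 1/4 is divided into 3 equal shares of 1/12 among Gbenga, Dayo, Bankole.
Gbenga is living and takes 1/12.
Dayo is living and takes 1/12.
Bankole is living and takes 1/12.
Segun is living and takes 1/4.
Ronke is living and takes 1/4.

Bankole 1/12; Dayo 1/12; Gbenga 1/12; Ronke 1/4; Segun 1/4; Temitope 1/4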